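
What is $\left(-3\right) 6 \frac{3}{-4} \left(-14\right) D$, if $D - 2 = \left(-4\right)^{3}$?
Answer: $11718$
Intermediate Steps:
$D = -62$ ($D = 2 + \left(-4\right)^{3} = 2 - 64 = -62$)
$\left(-3\right) 6 \frac{3}{-4} \left(-14\right) D = \left(-3\right) 6 \frac{3}{-4} \left(-14\right) \left(-62\right) = - 18 \cdot 3 \left(- \frac{1}{4}\right) \left(-14\right) \left(-62\right) = \left(-18\right) \left(- \frac{3}{4}\right) \left(-14\right) \left(-62\right) = \frac{27}{2} \left(-14\right) \left(-62\right) = \left(-189\right) \left(-62\right) = 11718$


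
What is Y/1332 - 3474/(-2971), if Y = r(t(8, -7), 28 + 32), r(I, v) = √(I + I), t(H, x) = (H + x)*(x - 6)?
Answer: 3474/2971 + I*√26/1332 ≈ 1.1693 + 0.0038281*I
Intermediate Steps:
t(H, x) = (-6 + x)*(H + x) (t(H, x) = (H + x)*(-6 + x) = (-6 + x)*(H + x))
r(I, v) = √2*√I (r(I, v) = √(2*I) = √2*√I)
Y = I*√26 (Y = √2*√((-7)² - 6*8 - 6*(-7) + 8*(-7)) = √2*√(49 - 48 + 42 - 56) = √2*√(-13) = √2*(I*√13) = I*√26 ≈ 5.099*I)
Y/1332 - 3474/(-2971) = (I*√26)/1332 - 3474/(-2971) = (I*√26)*(1/1332) - 3474*(-1/2971) = I*√26/1332 + 3474/2971 = 3474/2971 + I*√26/1332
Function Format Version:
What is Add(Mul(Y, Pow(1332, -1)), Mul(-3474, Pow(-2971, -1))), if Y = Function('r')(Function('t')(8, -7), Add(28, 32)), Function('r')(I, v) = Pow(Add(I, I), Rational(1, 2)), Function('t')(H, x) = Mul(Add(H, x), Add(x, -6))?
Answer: Add(Rational(3474, 2971), Mul(Rational(1, 1332), I, Pow(26, Rational(1, 2)))) ≈ Add(1.1693, Mul(0.0038281, I))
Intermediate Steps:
Function('t')(H, x) = Mul(Add(-6, x), Add(H, x)) (Function('t')(H, x) = Mul(Add(H, x), Add(-6, x)) = Mul(Add(-6, x), Add(H, x)))
Function('r')(I, v) = Mul(Pow(2, Rational(1, 2)), Pow(I, Rational(1, 2))) (Function('r')(I, v) = Pow(Mul(2, I), Rational(1, 2)) = Mul(Pow(2, Rational(1, 2)), Pow(I, Rational(1, 2))))
Y = Mul(I, Pow(26, Rational(1, 2))) (Y = Mul(Pow(2, Rational(1, 2)), Pow(Add(Pow(-7, 2), Mul(-6, 8), Mul(-6, -7), Mul(8, -7)), Rational(1, 2))) = Mul(Pow(2, Rational(1, 2)), Pow(Add(49, -48, 42, -56), Rational(1, 2))) = Mul(Pow(2, Rational(1, 2)), Pow(-13, Rational(1, 2))) = Mul(Pow(2, Rational(1, 2)), Mul(I, Pow(13, Rational(1, 2)))) = Mul(I, Pow(26, Rational(1, 2))) ≈ Mul(5.0990, I))
Add(Mul(Y, Pow(1332, -1)), Mul(-3474, Pow(-2971, -1))) = Add(Mul(Mul(I, Pow(26, Rational(1, 2))), Pow(1332, -1)), Mul(-3474, Pow(-2971, -1))) = Add(Mul(Mul(I, Pow(26, Rational(1, 2))), Rational(1, 1332)), Mul(-3474, Rational(-1, 2971))) = Add(Mul(Rational(1, 1332), I, Pow(26, Rational(1, 2))), Rational(3474, 2971)) = Add(Rational(3474, 2971), Mul(Rational(1, 1332), I, Pow(26, Rational(1, 2))))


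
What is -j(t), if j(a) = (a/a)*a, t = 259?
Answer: -259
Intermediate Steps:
j(a) = a (j(a) = 1*a = a)
-j(t) = -1*259 = -259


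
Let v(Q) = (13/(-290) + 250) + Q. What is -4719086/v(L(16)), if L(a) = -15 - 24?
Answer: -1368534940/61177 ≈ -22370.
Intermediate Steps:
L(a) = -39
v(Q) = 72487/290 + Q (v(Q) = (13*(-1/290) + 250) + Q = (-13/290 + 250) + Q = 72487/290 + Q)
-4719086/v(L(16)) = -4719086/(72487/290 - 39) = -4719086/61177/290 = -4719086*290/61177 = -1368534940/61177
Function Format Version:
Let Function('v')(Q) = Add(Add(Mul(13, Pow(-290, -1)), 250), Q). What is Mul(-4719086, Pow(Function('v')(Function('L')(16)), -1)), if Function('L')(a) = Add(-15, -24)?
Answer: Rational(-1368534940, 61177) ≈ -22370.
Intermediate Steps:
Function('L')(a) = -39
Function('v')(Q) = Add(Rational(72487, 290), Q) (Function('v')(Q) = Add(Add(Mul(13, Rational(-1, 290)), 250), Q) = Add(Add(Rational(-13, 290), 250), Q) = Add(Rational(72487, 290), Q))
Mul(-4719086, Pow(Function('v')(Function('L')(16)), -1)) = Mul(-4719086, Pow(Add(Rational(72487, 290), -39), -1)) = Mul(-4719086, Pow(Rational(61177, 290), -1)) = Mul(-4719086, Rational(290, 61177)) = Rational(-1368534940, 61177)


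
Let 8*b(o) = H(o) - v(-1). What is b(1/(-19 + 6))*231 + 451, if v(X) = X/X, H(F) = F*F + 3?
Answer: 688061/1352 ≈ 508.92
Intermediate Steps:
H(F) = 3 + F² (H(F) = F² + 3 = 3 + F²)
v(X) = 1
b(o) = ¼ + o²/8 (b(o) = ((3 + o²) - 1*1)/8 = ((3 + o²) - 1)/8 = (2 + o²)/8 = ¼ + o²/8)
b(1/(-19 + 6))*231 + 451 = (¼ + (1/(-19 + 6))²/8)*231 + 451 = (¼ + (1/(-13))²/8)*231 + 451 = (¼ + (-1/13)²/8)*231 + 451 = (¼ + (⅛)*(1/169))*231 + 451 = (¼ + 1/1352)*231 + 451 = (339/1352)*231 + 451 = 78309/1352 + 451 = 688061/1352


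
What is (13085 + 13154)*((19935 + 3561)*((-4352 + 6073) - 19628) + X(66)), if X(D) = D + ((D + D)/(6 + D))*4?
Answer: -33119610882644/3 ≈ -1.1040e+13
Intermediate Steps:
X(D) = D + 8*D/(6 + D) (X(D) = D + ((2*D)/(6 + D))*4 = D + (2*D/(6 + D))*4 = D + 8*D/(6 + D))
(13085 + 13154)*((19935 + 3561)*((-4352 + 6073) - 19628) + X(66)) = (13085 + 13154)*((19935 + 3561)*((-4352 + 6073) - 19628) + 66*(14 + 66)/(6 + 66)) = 26239*(23496*(1721 - 19628) + 66*80/72) = 26239*(23496*(-17907) + 66*(1/72)*80) = 26239*(-420742872 + 220/3) = 26239*(-1262228396/3) = -33119610882644/3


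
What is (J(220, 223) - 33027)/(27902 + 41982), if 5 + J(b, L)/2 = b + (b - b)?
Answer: -32597/69884 ≈ -0.46644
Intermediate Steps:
J(b, L) = -10 + 2*b (J(b, L) = -10 + 2*(b + (b - b)) = -10 + 2*(b + 0) = -10 + 2*b)
(J(220, 223) - 33027)/(27902 + 41982) = ((-10 + 2*220) - 33027)/(27902 + 41982) = ((-10 + 440) - 33027)/69884 = (430 - 33027)*(1/69884) = -32597*1/69884 = -32597/69884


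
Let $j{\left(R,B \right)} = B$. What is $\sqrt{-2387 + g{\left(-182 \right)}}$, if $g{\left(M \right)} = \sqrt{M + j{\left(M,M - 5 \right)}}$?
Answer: $\sqrt{-2387 + 3 i \sqrt{41}} \approx 0.1966 + 48.857 i$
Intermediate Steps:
$g{\left(M \right)} = \sqrt{-5 + 2 M}$ ($g{\left(M \right)} = \sqrt{M + \left(M - 5\right)} = \sqrt{M + \left(-5 + M\right)} = \sqrt{-5 + 2 M}$)
$\sqrt{-2387 + g{\left(-182 \right)}} = \sqrt{-2387 + \sqrt{-5 + 2 \left(-182\right)}} = \sqrt{-2387 + \sqrt{-5 - 364}} = \sqrt{-2387 + \sqrt{-369}} = \sqrt{-2387 + 3 i \sqrt{41}}$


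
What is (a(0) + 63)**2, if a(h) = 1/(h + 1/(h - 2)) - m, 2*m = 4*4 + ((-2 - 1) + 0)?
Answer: 11881/4 ≈ 2970.3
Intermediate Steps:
m = 13/2 (m = (4*4 + ((-2 - 1) + 0))/2 = (16 + (-3 + 0))/2 = (16 - 3)/2 = (1/2)*13 = 13/2 ≈ 6.5000)
a(h) = -13/2 + 1/(h + 1/(-2 + h)) (a(h) = 1/(h + 1/(h - 2)) - 1*13/2 = 1/(h + 1/(-2 + h)) - 13/2 = -13/2 + 1/(h + 1/(-2 + h)))
(a(0) + 63)**2 = ((-17 - 13*0**2 + 28*0)/(2*(1 + 0**2 - 2*0)) + 63)**2 = ((-17 - 13*0 + 0)/(2*(1 + 0 + 0)) + 63)**2 = ((1/2)*(-17 + 0 + 0)/1 + 63)**2 = ((1/2)*1*(-17) + 63)**2 = (-17/2 + 63)**2 = (109/2)**2 = 11881/4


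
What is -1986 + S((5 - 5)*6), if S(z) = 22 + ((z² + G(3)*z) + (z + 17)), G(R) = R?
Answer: -1947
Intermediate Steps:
S(z) = 39 + z² + 4*z (S(z) = 22 + ((z² + 3*z) + (z + 17)) = 22 + ((z² + 3*z) + (17 + z)) = 22 + (17 + z² + 4*z) = 39 + z² + 4*z)
-1986 + S((5 - 5)*6) = -1986 + (39 + ((5 - 5)*6)² + 4*((5 - 5)*6)) = -1986 + (39 + (0*6)² + 4*(0*6)) = -1986 + (39 + 0² + 4*0) = -1986 + (39 + 0 + 0) = -1986 + 39 = -1947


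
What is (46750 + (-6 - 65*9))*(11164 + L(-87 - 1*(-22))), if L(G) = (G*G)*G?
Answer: -12161096299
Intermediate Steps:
L(G) = G**3 (L(G) = G**2*G = G**3)
(46750 + (-6 - 65*9))*(11164 + L(-87 - 1*(-22))) = (46750 + (-6 - 65*9))*(11164 + (-87 - 1*(-22))**3) = (46750 + (-6 - 585))*(11164 + (-87 + 22)**3) = (46750 - 591)*(11164 + (-65)**3) = 46159*(11164 - 274625) = 46159*(-263461) = -12161096299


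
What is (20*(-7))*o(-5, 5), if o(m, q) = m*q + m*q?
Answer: 7000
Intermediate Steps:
o(m, q) = 2*m*q
(20*(-7))*o(-5, 5) = (20*(-7))*(2*(-5)*5) = -140*(-50) = 7000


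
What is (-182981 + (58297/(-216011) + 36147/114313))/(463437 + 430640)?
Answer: -4518324067580927/22077323056681111 ≈ -0.20466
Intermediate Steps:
(-182981 + (58297/(-216011) + 36147/114313))/(463437 + 430640) = (-182981 + (58297*(-1/216011) + 36147*(1/114313)))/894077 = (-182981 + (-58297/216011 + 36147/114313))*(1/894077) = (-182981 + 1144044656/24692865443)*(1/894077) = -4518324067580927/24692865443*1/894077 = -4518324067580927/22077323056681111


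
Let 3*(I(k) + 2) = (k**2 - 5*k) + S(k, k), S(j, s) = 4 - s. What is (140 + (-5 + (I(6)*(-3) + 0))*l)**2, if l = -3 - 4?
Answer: 25921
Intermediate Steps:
l = -7
I(k) = -2/3 - 2*k + k**2/3 (I(k) = -2 + ((k**2 - 5*k) + (4 - k))/3 = -2 + (4 + k**2 - 6*k)/3 = -2 + (4/3 - 2*k + k**2/3) = -2/3 - 2*k + k**2/3)
(140 + (-5 + (I(6)*(-3) + 0))*l)**2 = (140 + (-5 + ((-2/3 - 2*6 + (1/3)*6**2)*(-3) + 0))*(-7))**2 = (140 + (-5 + ((-2/3 - 12 + (1/3)*36)*(-3) + 0))*(-7))**2 = (140 + (-5 + ((-2/3 - 12 + 12)*(-3) + 0))*(-7))**2 = (140 + (-5 + (-2/3*(-3) + 0))*(-7))**2 = (140 + (-5 + (2 + 0))*(-7))**2 = (140 + (-5 + 2)*(-7))**2 = (140 - 3*(-7))**2 = (140 + 21)**2 = 161**2 = 25921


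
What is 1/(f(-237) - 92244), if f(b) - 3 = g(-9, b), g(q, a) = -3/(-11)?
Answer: -11/1014648 ≈ -1.0841e-5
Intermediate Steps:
g(q, a) = 3/11 (g(q, a) = -3*(-1/11) = 3/11)
f(b) = 36/11 (f(b) = 3 + 3/11 = 36/11)
1/(f(-237) - 92244) = 1/(36/11 - 92244) = 1/(-1014648/11) = -11/1014648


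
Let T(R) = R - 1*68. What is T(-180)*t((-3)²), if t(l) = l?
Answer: -2232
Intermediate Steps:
T(R) = -68 + R (T(R) = R - 68 = -68 + R)
T(-180)*t((-3)²) = (-68 - 180)*(-3)² = -248*9 = -2232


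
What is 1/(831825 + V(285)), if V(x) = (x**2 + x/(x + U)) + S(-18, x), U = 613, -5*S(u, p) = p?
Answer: 898/819867999 ≈ 1.0953e-6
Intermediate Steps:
S(u, p) = -p/5
V(x) = x**2 - x/5 + x/(613 + x) (V(x) = (x**2 + x/(x + 613)) - x/5 = (x**2 + x/(613 + x)) - x/5 = x**2 - x/5 + x/(613 + x))
1/(831825 + V(285)) = 1/(831825 + (1/5)*285*(-608 + 5*285**2 + 3064*285)/(613 + 285)) = 1/(831825 + (1/5)*285*(-608 + 5*81225 + 873240)/898) = 1/(831825 + (1/5)*285*(1/898)*(-608 + 406125 + 873240)) = 1/(831825 + (1/5)*285*(1/898)*1278757) = 1/(831825 + 72889149/898) = 1/(819867999/898) = 898/819867999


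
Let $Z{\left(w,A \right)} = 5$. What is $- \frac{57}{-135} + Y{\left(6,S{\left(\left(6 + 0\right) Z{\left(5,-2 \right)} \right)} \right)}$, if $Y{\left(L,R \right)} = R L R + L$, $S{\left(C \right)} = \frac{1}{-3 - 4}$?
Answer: $\frac{14431}{2205} \approx 6.5447$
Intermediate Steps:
$S{\left(C \right)} = - \frac{1}{7}$ ($S{\left(C \right)} = \frac{1}{-7} = - \frac{1}{7}$)
$Y{\left(L,R \right)} = L + L R^{2}$ ($Y{\left(L,R \right)} = L R R + L = L R^{2} + L = L + L R^{2}$)
$- \frac{57}{-135} + Y{\left(6,S{\left(\left(6 + 0\right) Z{\left(5,-2 \right)} \right)} \right)} = - \frac{57}{-135} + 6 \left(1 + \left(- \frac{1}{7}\right)^{2}\right) = \left(-57\right) \left(- \frac{1}{135}\right) + 6 \left(1 + \frac{1}{49}\right) = \frac{19}{45} + 6 \cdot \frac{50}{49} = \frac{19}{45} + \frac{300}{49} = \frac{14431}{2205}$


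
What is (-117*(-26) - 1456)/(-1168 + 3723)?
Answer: 1586/2555 ≈ 0.62074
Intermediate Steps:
(-117*(-26) - 1456)/(-1168 + 3723) = (3042 - 1456)/2555 = 1586*(1/2555) = 1586/2555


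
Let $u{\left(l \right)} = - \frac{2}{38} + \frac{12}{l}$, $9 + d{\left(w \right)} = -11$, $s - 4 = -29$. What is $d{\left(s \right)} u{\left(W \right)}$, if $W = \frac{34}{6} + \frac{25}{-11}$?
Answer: $- \frac{9265}{133} \approx -69.662$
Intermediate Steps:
$s = -25$ ($s = 4 - 29 = -25$)
$d{\left(w \right)} = -20$ ($d{\left(w \right)} = -9 - 11 = -20$)
$W = \frac{112}{33}$ ($W = 34 \cdot \frac{1}{6} + 25 \left(- \frac{1}{11}\right) = \frac{17}{3} - \frac{25}{11} = \frac{112}{33} \approx 3.3939$)
$u{\left(l \right)} = - \frac{1}{19} + \frac{12}{l}$ ($u{\left(l \right)} = \left(-2\right) \frac{1}{38} + \frac{12}{l} = - \frac{1}{19} + \frac{12}{l}$)
$d{\left(s \right)} u{\left(W \right)} = - 20 \frac{228 - \frac{112}{33}}{19 \cdot \frac{112}{33}} = - 20 \cdot \frac{1}{19} \cdot \frac{33}{112} \left(228 - \frac{112}{33}\right) = - 20 \cdot \frac{1}{19} \cdot \frac{33}{112} \cdot \frac{7412}{33} = \left(-20\right) \frac{1853}{532} = - \frac{9265}{133}$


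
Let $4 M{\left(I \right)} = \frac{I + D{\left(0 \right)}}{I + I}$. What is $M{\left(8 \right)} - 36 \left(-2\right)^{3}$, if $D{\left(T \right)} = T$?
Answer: $\frac{2305}{8} \approx 288.13$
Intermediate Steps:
$M{\left(I \right)} = \frac{1}{8}$ ($M{\left(I \right)} = \frac{\left(I + 0\right) \frac{1}{I + I}}{4} = \frac{I \frac{1}{2 I}}{4} = \frac{1}{4} \cdot \frac{1}{2} = \frac{1}{8}$)
$M{\left(8 \right)} - 36 \left(-2\right)^{3} = \frac{1}{8} - 36 \left(-2\right)^{3} = \frac{1}{8} - -288 = \frac{1}{8} + 288 = \frac{2305}{8}$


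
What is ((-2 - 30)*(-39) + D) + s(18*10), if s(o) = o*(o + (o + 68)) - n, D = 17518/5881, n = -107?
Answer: 461058513/5881 ≈ 78398.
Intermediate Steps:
D = 17518/5881 (D = 17518*(1/5881) = 17518/5881 ≈ 2.9787)
s(o) = 107 + o*(68 + 2*o) (s(o) = o*(o + (o + 68)) - 1*(-107) = o*(o + (68 + o)) + 107 = o*(68 + 2*o) + 107 = 107 + o*(68 + 2*o))
((-2 - 30)*(-39) + D) + s(18*10) = ((-2 - 30)*(-39) + 17518/5881) + (107 + 2*(18*10)² + 68*(18*10)) = (-32*(-39) + 17518/5881) + (107 + 2*180² + 68*180) = (1248 + 17518/5881) + (107 + 2*32400 + 12240) = 7357006/5881 + (107 + 64800 + 12240) = 7357006/5881 + 77147 = 461058513/5881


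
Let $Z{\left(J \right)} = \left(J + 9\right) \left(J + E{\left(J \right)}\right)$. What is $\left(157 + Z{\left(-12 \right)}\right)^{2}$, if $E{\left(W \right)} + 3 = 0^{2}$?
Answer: $40804$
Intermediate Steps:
$E{\left(W \right)} = -3$ ($E{\left(W \right)} = -3 + 0^{2} = -3 + 0 = -3$)
$Z{\left(J \right)} = \left(-3 + J\right) \left(9 + J\right)$ ($Z{\left(J \right)} = \left(J + 9\right) \left(J - 3\right) = \left(9 + J\right) \left(-3 + J\right) = \left(-3 + J\right) \left(9 + J\right)$)
$\left(157 + Z{\left(-12 \right)}\right)^{2} = \left(157 + \left(-27 + \left(-12\right)^{2} + 6 \left(-12\right)\right)\right)^{2} = \left(157 - -45\right)^{2} = \left(157 + 45\right)^{2} = 202^{2} = 40804$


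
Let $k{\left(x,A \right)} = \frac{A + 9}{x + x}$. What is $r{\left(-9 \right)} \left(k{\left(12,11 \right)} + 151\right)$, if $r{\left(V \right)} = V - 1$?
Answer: $- \frac{4555}{3} \approx -1518.3$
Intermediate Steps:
$k{\left(x,A \right)} = \frac{9 + A}{2 x}$
$r{\left(V \right)} = -1 + V$ ($r{\left(V \right)} = V - 1 = -1 + V$)
$r{\left(-9 \right)} \left(k{\left(12,11 \right)} + 151\right) = \left(-1 - 9\right) \left(\frac{9 + 11}{2 \cdot 12} + 151\right) = - 10 \left(\frac{1}{2} \cdot \frac{1}{12} \cdot 20 + 151\right) = - 10 \left(\frac{5}{6} + 151\right) = \left(-10\right) \frac{911}{6} = - \frac{4555}{3}$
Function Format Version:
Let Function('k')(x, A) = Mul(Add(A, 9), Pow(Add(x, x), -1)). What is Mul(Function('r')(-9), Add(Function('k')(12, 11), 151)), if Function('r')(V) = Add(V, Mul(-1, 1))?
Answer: Rational(-4555, 3) ≈ -1518.3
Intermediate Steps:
Function('k')(x, A) = Mul(Rational(1, 2), Pow(x, -1), Add(9, A)) (Function('k')(x, A) = Mul(Add(9, A), Pow(Mul(2, x), -1)) = Mul(Add(9, A), Mul(Rational(1, 2), Pow(x, -1))) = Mul(Rational(1, 2), Pow(x, -1), Add(9, A)))
Function('r')(V) = Add(-1, V) (Function('r')(V) = Add(V, -1) = Add(-1, V))
Mul(Function('r')(-9), Add(Function('k')(12, 11), 151)) = Mul(Add(-1, -9), Add(Mul(Rational(1, 2), Pow(12, -1), Add(9, 11)), 151)) = Mul(-10, Add(Mul(Rational(1, 2), Rational(1, 12), 20), 151)) = Mul(-10, Add(Rational(5, 6), 151)) = Mul(-10, Rational(911, 6)) = Rational(-4555, 3)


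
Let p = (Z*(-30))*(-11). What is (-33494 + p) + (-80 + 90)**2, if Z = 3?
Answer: -32404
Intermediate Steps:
p = 990 (p = (3*(-30))*(-11) = -90*(-11) = 990)
(-33494 + p) + (-80 + 90)**2 = (-33494 + 990) + (-80 + 90)**2 = -32504 + 10**2 = -32504 + 100 = -32404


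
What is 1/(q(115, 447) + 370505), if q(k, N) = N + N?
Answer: 1/371399 ≈ 2.6925e-6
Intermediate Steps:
q(k, N) = 2*N
1/(q(115, 447) + 370505) = 1/(2*447 + 370505) = 1/(894 + 370505) = 1/371399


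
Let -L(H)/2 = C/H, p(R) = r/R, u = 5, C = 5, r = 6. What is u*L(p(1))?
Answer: -25/3 ≈ -8.3333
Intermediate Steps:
p(R) = 6/R
L(H) = -10/H
u*L(p(1)) = 5*(-10/(6/1)) = 5*(-10/(6*1)) = 5*(-10/6) = 5*(-10*⅙) = 5*(-5/3) = -25/3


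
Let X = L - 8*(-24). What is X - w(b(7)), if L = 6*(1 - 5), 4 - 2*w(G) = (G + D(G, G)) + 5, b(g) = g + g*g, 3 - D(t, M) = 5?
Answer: 391/2 ≈ 195.50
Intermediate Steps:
D(t, M) = -2 (D(t, M) = 3 - 1*5 = 3 - 5 = -2)
b(g) = g + g**2
w(G) = 1/2 - G/2 (w(G) = 2 - ((G - 2) + 5)/2 = 2 - ((-2 + G) + 5)/2 = 2 - (3 + G)/2 = 2 + (-3/2 - G/2) = 1/2 - G/2)
L = -24 (L = 6*(-4) = -24)
X = 168 (X = -24 - 8*(-24) = -24 + 192 = 168)
X - w(b(7)) = 168 - (1/2 - 7*(1 + 7)/2) = 168 - (1/2 - 7*8/2) = 168 - (1/2 - 1/2*56) = 168 - (1/2 - 28) = 168 - 1*(-55/2) = 168 + 55/2 = 391/2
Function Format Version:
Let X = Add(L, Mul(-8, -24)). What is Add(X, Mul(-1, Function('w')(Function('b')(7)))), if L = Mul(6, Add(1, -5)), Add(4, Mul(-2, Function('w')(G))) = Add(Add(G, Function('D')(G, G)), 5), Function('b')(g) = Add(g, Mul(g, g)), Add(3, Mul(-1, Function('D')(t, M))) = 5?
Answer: Rational(391, 2) ≈ 195.50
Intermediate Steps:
Function('D')(t, M) = -2 (Function('D')(t, M) = Add(3, Mul(-1, 5)) = Add(3, -5) = -2)
Function('b')(g) = Add(g, Pow(g, 2))
Function('w')(G) = Add(Rational(1, 2), Mul(Rational(-1, 2), G)) (Function('w')(G) = Add(2, Mul(Rational(-1, 2), Add(Add(G, -2), 5))) = Add(2, Mul(Rational(-1, 2), Add(Add(-2, G), 5))) = Add(2, Mul(Rational(-1, 2), Add(3, G))) = Add(2, Add(Rational(-3, 2), Mul(Rational(-1, 2), G))) = Add(Rational(1, 2), Mul(Rational(-1, 2), G)))
L = -24 (L = Mul(6, -4) = -24)
X = 168 (X = Add(-24, Mul(-8, -24)) = Add(-24, 192) = 168)
Add(X, Mul(-1, Function('w')(Function('b')(7)))) = Add(168, Mul(-1, Add(Rational(1, 2), Mul(Rational(-1, 2), Mul(7, Add(1, 7)))))) = Add(168, Mul(-1, Add(Rational(1, 2), Mul(Rational(-1, 2), Mul(7, 8))))) = Add(168, Mul(-1, Add(Rational(1, 2), Mul(Rational(-1, 2), 56)))) = Add(168, Mul(-1, Add(Rational(1, 2), -28))) = Add(168, Mul(-1, Rational(-55, 2))) = Add(168, Rational(55, 2)) = Rational(391, 2)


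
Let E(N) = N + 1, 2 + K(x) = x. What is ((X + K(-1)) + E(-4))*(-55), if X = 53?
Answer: -2585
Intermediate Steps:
K(x) = -2 + x
E(N) = 1 + N
((X + K(-1)) + E(-4))*(-55) = ((53 + (-2 - 1)) + (1 - 4))*(-55) = ((53 - 3) - 3)*(-55) = (50 - 3)*(-55) = 47*(-55) = -2585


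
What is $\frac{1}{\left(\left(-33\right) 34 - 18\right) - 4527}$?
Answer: $- \frac{1}{5667} \approx -0.00017646$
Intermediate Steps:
$\frac{1}{\left(\left(-33\right) 34 - 18\right) - 4527} = \frac{1}{\left(-1122 - 18\right) - 4527} = \frac{1}{-1140 - 4527} = \frac{1}{-5667} = - \frac{1}{5667}$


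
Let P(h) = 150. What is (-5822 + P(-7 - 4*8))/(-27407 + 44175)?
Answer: -709/2096 ≈ -0.33826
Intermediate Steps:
(-5822 + P(-7 - 4*8))/(-27407 + 44175) = (-5822 + 150)/(-27407 + 44175) = -5672/16768 = -5672*1/16768 = -709/2096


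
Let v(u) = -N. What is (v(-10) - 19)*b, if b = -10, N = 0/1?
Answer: 190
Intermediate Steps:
N = 0 (N = 0*1 = 0)
v(u) = 0 (v(u) = -1*0 = 0)
(v(-10) - 19)*b = (0 - 19)*(-10) = -19*(-10) = 190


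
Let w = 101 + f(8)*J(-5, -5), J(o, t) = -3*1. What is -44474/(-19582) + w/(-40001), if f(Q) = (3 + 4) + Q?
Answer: 888953941/391649791 ≈ 2.2698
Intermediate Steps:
J(o, t) = -3
f(Q) = 7 + Q
w = 56 (w = 101 + (7 + 8)*(-3) = 101 + 15*(-3) = 101 - 45 = 56)
-44474/(-19582) + w/(-40001) = -44474/(-19582) + 56/(-40001) = -44474*(-1/19582) + 56*(-1/40001) = 22237/9791 - 56/40001 = 888953941/391649791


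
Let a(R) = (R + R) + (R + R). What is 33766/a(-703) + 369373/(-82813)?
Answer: -1917470317/116435078 ≈ -16.468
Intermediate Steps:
a(R) = 4*R (a(R) = 2*R + 2*R = 4*R)
33766/a(-703) + 369373/(-82813) = 33766/((4*(-703))) + 369373/(-82813) = 33766/(-2812) + 369373*(-1/82813) = 33766*(-1/2812) - 369373/82813 = -16883/1406 - 369373/82813 = -1917470317/116435078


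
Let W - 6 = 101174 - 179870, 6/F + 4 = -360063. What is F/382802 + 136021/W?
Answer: -9374184267009277/5423093198494230 ≈ -1.7286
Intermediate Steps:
F = -6/360067 (F = 6/(-4 - 360063) = 6/(-360067) = 6*(-1/360067) = -6/360067 ≈ -1.6664e-5)
W = -78690 (W = 6 + (101174 - 179870) = 6 - 78696 = -78690)
F/382802 + 136021/W = -6/360067/382802 + 136021/(-78690) = -6/360067*1/382802 + 136021*(-1/78690) = -3/68917183867 - 136021/78690 = -9374184267009277/5423093198494230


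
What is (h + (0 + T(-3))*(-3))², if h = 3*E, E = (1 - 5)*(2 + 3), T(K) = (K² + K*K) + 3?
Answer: 15129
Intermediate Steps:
T(K) = 3 + 2*K² (T(K) = (K² + K²) + 3 = 2*K² + 3 = 3 + 2*K²)
E = -20 (E = -4*5 = -20)
h = -60 (h = 3*(-20) = -60)
(h + (0 + T(-3))*(-3))² = (-60 + (0 + (3 + 2*(-3)²))*(-3))² = (-60 + (0 + (3 + 2*9))*(-3))² = (-60 + (0 + (3 + 18))*(-3))² = (-60 + (0 + 21)*(-3))² = (-60 + 21*(-3))² = (-60 - 63)² = (-123)² = 15129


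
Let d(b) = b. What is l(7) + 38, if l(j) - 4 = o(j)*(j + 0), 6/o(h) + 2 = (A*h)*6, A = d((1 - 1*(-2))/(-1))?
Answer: 2667/64 ≈ 41.672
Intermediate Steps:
A = -3 (A = (1 - 1*(-2))/(-1) = (1 + 2)*(-1) = 3*(-1) = -3)
o(h) = 6/(-2 - 18*h) (o(h) = 6/(-2 - 3*h*6) = 6/(-2 - 18*h))
l(j) = 4 - 3*j/(1 + 9*j) (l(j) = 4 + (-3/(1 + 9*j))*(j + 0) = 4 + (-3/(1 + 9*j))*j = 4 - 3*j/(1 + 9*j))
l(7) + 38 = (4 + 33*7)/(1 + 9*7) + 38 = (4 + 231)/(1 + 63) + 38 = 235/64 + 38 = 2667/64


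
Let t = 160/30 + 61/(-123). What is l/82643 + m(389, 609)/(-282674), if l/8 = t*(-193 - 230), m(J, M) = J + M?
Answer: -96550534057/478901061331 ≈ -0.20161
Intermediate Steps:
t = 595/123 (t = 160*(1/30) + 61*(-1/123) = 16/3 - 61/123 = 595/123 ≈ 4.8374)
l = -671160/41 (l = 8*(595*(-193 - 230)/123) = 8*((595/123)*(-423)) = 8*(-83895/41) = -671160/41 ≈ -16370.)
l/82643 + m(389, 609)/(-282674) = -671160/41/82643 + (389 + 609)/(-282674) = -671160/41*1/82643 + 998*(-1/282674) = -671160/3388363 - 499/141337 = -96550534057/478901061331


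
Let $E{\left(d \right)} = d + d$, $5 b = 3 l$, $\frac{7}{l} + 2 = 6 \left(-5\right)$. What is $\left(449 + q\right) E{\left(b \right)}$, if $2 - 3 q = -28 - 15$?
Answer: $- \frac{609}{5} \approx -121.8$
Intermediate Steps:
$l = - \frac{7}{32}$ ($l = \frac{7}{-2 + 6 \left(-5\right)} = \frac{7}{-2 - 30} = \frac{7}{-32} = 7 \left(- \frac{1}{32}\right) = - \frac{7}{32} \approx -0.21875$)
$q = 15$ ($q = \frac{2}{3} - \frac{-28 - 15}{3} = \frac{2}{3} - - \frac{43}{3} = \frac{2}{3} + \frac{43}{3} = 15$)
$b = - \frac{21}{160}$ ($b = \frac{3 \left(- \frac{7}{32}\right)}{5} = \frac{1}{5} \left(- \frac{21}{32}\right) = - \frac{21}{160} \approx -0.13125$)
$E{\left(d \right)} = 2 d$
$\left(449 + q\right) E{\left(b \right)} = \left(449 + 15\right) 2 \left(- \frac{21}{160}\right) = 464 \left(- \frac{21}{80}\right) = - \frac{609}{5}$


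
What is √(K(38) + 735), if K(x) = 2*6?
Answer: 3*√83 ≈ 27.331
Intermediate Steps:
K(x) = 12
√(K(38) + 735) = √(12 + 735) = √747 = 3*√83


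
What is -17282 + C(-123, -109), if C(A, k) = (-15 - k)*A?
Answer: -28844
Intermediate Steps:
C(A, k) = A*(-15 - k)
-17282 + C(-123, -109) = -17282 - 1*(-123)*(15 - 109) = -17282 - 1*(-123)*(-94) = -17282 - 11562 = -28844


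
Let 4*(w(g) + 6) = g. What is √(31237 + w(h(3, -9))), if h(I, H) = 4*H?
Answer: √31222 ≈ 176.70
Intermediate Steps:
w(g) = -6 + g/4
√(31237 + w(h(3, -9))) = √(31237 + (-6 + (4*(-9))/4)) = √(31237 + (-6 + (¼)*(-36))) = √(31237 + (-6 - 9)) = √(31237 - 15) = √31222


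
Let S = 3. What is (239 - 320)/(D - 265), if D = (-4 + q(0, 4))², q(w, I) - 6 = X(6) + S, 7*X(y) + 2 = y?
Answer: 3969/11464 ≈ 0.34621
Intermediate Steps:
X(y) = -2/7 + y/7
q(w, I) = 67/7 (q(w, I) = 6 + ((-2/7 + (⅐)*6) + 3) = 6 + ((-2/7 + 6/7) + 3) = 6 + (4/7 + 3) = 6 + 25/7 = 67/7)
D = 1521/49 (D = (-4 + 67/7)² = (39/7)² = 1521/49 ≈ 31.041)
(239 - 320)/(D - 265) = (239 - 320)/(1521/49 - 265) = -81/(-11464/49) = -81*(-49/11464) = 3969/11464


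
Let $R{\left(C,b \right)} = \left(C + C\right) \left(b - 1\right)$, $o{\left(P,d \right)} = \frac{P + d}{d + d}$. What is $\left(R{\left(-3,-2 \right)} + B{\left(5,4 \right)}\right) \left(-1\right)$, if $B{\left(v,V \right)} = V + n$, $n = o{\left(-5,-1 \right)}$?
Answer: $-25$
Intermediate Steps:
$o{\left(P,d \right)} = \frac{P + d}{2 d}$
$n = 3$ ($n = \frac{-5 - 1}{2 \left(-1\right)} = \frac{1}{2} \left(-1\right) \left(-6\right) = 3$)
$B{\left(v,V \right)} = 3 + V$ ($B{\left(v,V \right)} = V + 3 = 3 + V$)
$R{\left(C,b \right)} = 2 C \left(-1 + b\right)$
$\left(R{\left(-3,-2 \right)} + B{\left(5,4 \right)}\right) \left(-1\right) = \left(2 \left(-3\right) \left(-1 - 2\right) + \left(3 + 4\right)\right) \left(-1\right) = \left(2 \left(-3\right) \left(-3\right) + 7\right) \left(-1\right) = \left(18 + 7\right) \left(-1\right) = 25 \left(-1\right) = -25$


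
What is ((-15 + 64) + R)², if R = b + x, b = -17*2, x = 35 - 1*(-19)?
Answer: 4761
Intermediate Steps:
x = 54 (x = 35 + 19 = 54)
b = -34
R = 20 (R = -34 + 54 = 20)
((-15 + 64) + R)² = ((-15 + 64) + 20)² = (49 + 20)² = 69² = 4761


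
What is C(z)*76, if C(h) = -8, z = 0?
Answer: -608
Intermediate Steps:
C(z)*76 = -8*76 = -608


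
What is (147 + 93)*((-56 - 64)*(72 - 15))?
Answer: -1641600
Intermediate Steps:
(147 + 93)*((-56 - 64)*(72 - 15)) = 240*(-120*57) = 240*(-6840) = -1641600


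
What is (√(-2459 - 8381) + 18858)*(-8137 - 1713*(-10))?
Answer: 169589994 + 17986*I*√2710 ≈ 1.6959e+8 + 9.3631e+5*I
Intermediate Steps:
(√(-2459 - 8381) + 18858)*(-8137 - 1713*(-10)) = (√(-10840) + 18858)*(-8137 + 17130) = (2*I*√2710 + 18858)*8993 = (18858 + 2*I*√2710)*8993 = 169589994 + 17986*I*√2710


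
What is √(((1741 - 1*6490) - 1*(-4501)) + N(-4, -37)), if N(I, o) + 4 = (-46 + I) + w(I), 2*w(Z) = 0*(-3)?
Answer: I*√302 ≈ 17.378*I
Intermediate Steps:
w(Z) = 0 (w(Z) = (0*(-3))/2 = (½)*0 = 0)
N(I, o) = -50 + I (N(I, o) = -4 + ((-46 + I) + 0) = -4 + (-46 + I) = -50 + I)
√(((1741 - 1*6490) - 1*(-4501)) + N(-4, -37)) = √(((1741 - 1*6490) - 1*(-4501)) + (-50 - 4)) = √(((1741 - 6490) + 4501) - 54) = √((-4749 + 4501) - 54) = √(-248 - 54) = √(-302) = I*√302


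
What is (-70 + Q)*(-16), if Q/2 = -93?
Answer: 4096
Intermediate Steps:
Q = -186 (Q = 2*(-93) = -186)
(-70 + Q)*(-16) = (-70 - 186)*(-16) = -256*(-16) = 4096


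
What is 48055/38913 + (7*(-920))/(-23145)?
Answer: 4326453/2859179 ≈ 1.5132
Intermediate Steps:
48055/38913 + (7*(-920))/(-23145) = 48055*(1/38913) - 6440*(-1/23145) = 6865/5559 + 1288/4629 = 4326453/2859179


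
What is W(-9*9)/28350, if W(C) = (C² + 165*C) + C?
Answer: -17/70 ≈ -0.24286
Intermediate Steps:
W(C) = C² + 166*C
W(-9*9)/28350 = ((-9*9)*(166 - 9*9))/28350 = -81*(166 - 81)*(1/28350) = -81*85*(1/28350) = -6885*1/28350 = -17/70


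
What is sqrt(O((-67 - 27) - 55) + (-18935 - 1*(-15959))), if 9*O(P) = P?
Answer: I*sqrt(26933)/3 ≈ 54.704*I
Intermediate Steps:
O(P) = P/9
sqrt(O((-67 - 27) - 55) + (-18935 - 1*(-15959))) = sqrt(((-67 - 27) - 55)/9 + (-18935 - 1*(-15959))) = sqrt((-94 - 55)/9 + (-18935 + 15959)) = sqrt((1/9)*(-149) - 2976) = sqrt(-149/9 - 2976) = sqrt(-26933/9) = I*sqrt(26933)/3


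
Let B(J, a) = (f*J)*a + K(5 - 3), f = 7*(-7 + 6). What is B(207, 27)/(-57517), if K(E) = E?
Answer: 39121/57517 ≈ 0.68016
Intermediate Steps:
f = -7 (f = 7*(-1) = -7)
B(J, a) = 2 - 7*J*a (B(J, a) = (-7*J)*a + (5 - 3) = -7*J*a + 2 = 2 - 7*J*a)
B(207, 27)/(-57517) = (2 - 7*207*27)/(-57517) = (2 - 39123)*(-1/57517) = -39121*(-1/57517) = 39121/57517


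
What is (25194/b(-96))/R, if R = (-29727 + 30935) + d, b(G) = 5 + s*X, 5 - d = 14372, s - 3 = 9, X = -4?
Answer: 25194/565837 ≈ 0.044525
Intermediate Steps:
s = 12 (s = 3 + 9 = 12)
d = -14367 (d = 5 - 1*14372 = 5 - 14372 = -14367)
b(G) = -43 (b(G) = 5 + 12*(-4) = 5 - 48 = -43)
R = -13159 (R = (-29727 + 30935) - 14367 = 1208 - 14367 = -13159)
(25194/b(-96))/R = (25194/(-43))/(-13159) = (25194*(-1/43))*(-1/13159) = -25194/43*(-1/13159) = 25194/565837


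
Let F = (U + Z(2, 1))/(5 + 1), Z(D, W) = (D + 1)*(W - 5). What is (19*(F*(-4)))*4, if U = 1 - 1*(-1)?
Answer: 1520/3 ≈ 506.67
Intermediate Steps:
Z(D, W) = (1 + D)*(-5 + W)
U = 2 (U = 1 + 1 = 2)
F = -5/3 (F = (2 + (-5 + 1 - 5*2 + 2*1))/(5 + 1) = (2 + (-5 + 1 - 10 + 2))/6 = (2 - 12)*(⅙) = -10*⅙ = -5/3 ≈ -1.6667)
(19*(F*(-4)))*4 = (19*(-5/3*(-4)))*4 = (19*(20/3))*4 = (380/3)*4 = 1520/3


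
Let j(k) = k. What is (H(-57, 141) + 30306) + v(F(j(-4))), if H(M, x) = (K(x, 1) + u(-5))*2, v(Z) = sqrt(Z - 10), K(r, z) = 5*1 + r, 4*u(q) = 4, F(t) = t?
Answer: 30600 + I*sqrt(14) ≈ 30600.0 + 3.7417*I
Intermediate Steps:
u(q) = 1 (u(q) = (1/4)*4 = 1)
K(r, z) = 5 + r
v(Z) = sqrt(-10 + Z)
H(M, x) = 12 + 2*x (H(M, x) = ((5 + x) + 1)*2 = (6 + x)*2 = 12 + 2*x)
(H(-57, 141) + 30306) + v(F(j(-4))) = ((12 + 2*141) + 30306) + sqrt(-10 - 4) = ((12 + 282) + 30306) + sqrt(-14) = (294 + 30306) + I*sqrt(14) = 30600 + I*sqrt(14)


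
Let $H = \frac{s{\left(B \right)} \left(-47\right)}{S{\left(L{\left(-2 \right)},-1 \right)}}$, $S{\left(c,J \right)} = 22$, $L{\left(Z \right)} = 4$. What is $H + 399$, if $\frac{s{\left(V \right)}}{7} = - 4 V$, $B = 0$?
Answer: $399$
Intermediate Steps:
$s{\left(V \right)} = - 28 V$ ($s{\left(V \right)} = 7 \left(- 4 V\right) = - 28 V$)
$H = 0$ ($H = \frac{\left(-28\right) 0 \left(-47\right)}{22} = 0 \left(-47\right) \frac{1}{22} = 0 \cdot \frac{1}{22} = 0$)
$H + 399 = 0 + 399 = 399$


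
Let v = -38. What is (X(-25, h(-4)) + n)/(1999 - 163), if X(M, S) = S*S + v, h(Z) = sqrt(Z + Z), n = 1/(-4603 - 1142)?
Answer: -264271/10547820 ≈ -0.025055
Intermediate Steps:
n = -1/5745 (n = 1/(-5745) = -1/5745 ≈ -0.00017406)
h(Z) = sqrt(2)*sqrt(Z) (h(Z) = sqrt(2*Z) = sqrt(2)*sqrt(Z))
X(M, S) = -38 + S**2 (X(M, S) = S*S - 38 = S**2 - 38 = -38 + S**2)
(X(-25, h(-4)) + n)/(1999 - 163) = ((-38 + (sqrt(2)*sqrt(-4))**2) - 1/5745)/(1999 - 163) = ((-38 + (sqrt(2)*(2*I))**2) - 1/5745)/1836 = ((-38 + (2*I*sqrt(2))**2) - 1/5745)*(1/1836) = ((-38 - 8) - 1/5745)*(1/1836) = (-46 - 1/5745)*(1/1836) = -264271/5745*1/1836 = -264271/10547820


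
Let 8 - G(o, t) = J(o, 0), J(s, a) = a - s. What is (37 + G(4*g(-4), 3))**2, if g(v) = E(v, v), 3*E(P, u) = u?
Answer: 14161/9 ≈ 1573.4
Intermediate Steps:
E(P, u) = u/3
g(v) = v/3
G(o, t) = 8 + o (G(o, t) = 8 - (0 - o) = 8 - (-1)*o = 8 + o)
(37 + G(4*g(-4), 3))**2 = (37 + (8 + 4*((1/3)*(-4))))**2 = (37 + (8 + 4*(-4/3)))**2 = (37 + (8 - 16/3))**2 = (37 + 8/3)**2 = (119/3)**2 = 14161/9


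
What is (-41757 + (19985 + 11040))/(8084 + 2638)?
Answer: -5366/5361 ≈ -1.0009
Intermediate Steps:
(-41757 + (19985 + 11040))/(8084 + 2638) = (-41757 + 31025)/10722 = -10732*1/10722 = -5366/5361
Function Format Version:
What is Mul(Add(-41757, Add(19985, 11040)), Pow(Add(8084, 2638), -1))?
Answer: Rational(-5366, 5361) ≈ -1.0009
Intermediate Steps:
Mul(Add(-41757, Add(19985, 11040)), Pow(Add(8084, 2638), -1)) = Mul(Add(-41757, 31025), Pow(10722, -1)) = Mul(-10732, Rational(1, 10722)) = Rational(-5366, 5361)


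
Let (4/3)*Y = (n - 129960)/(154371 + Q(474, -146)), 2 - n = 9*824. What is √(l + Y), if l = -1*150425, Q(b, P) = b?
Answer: I*√178111223282390/34410 ≈ 387.85*I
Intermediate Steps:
n = -7414 (n = 2 - 9*824 = 2 - 1*7416 = 2 - 7416 = -7414)
l = -150425
Y = -68687/103230 (Y = 3*((-7414 - 129960)/(154371 + 474))/4 = 3*(-137374/154845)/4 = 3*(-137374*1/154845)/4 = (¾)*(-137374/154845) = -68687/103230 ≈ -0.66538)
√(l + Y) = √(-150425 - 68687/103230) = √(-15528441437/103230) = I*√178111223282390/34410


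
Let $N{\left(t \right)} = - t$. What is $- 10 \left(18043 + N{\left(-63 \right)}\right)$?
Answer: $-181060$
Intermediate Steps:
$- 10 \left(18043 + N{\left(-63 \right)}\right) = - 10 \left(18043 - -63\right) = - 10 \left(18043 + 63\right) = \left(-10\right) 18106 = -181060$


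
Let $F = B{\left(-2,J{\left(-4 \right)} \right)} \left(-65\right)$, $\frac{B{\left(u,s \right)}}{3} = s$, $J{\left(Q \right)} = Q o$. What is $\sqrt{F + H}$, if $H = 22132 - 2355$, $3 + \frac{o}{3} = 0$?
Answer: $\sqrt{12757} \approx 112.95$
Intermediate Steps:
$o = -9$ ($o = -9 + 3 \cdot 0 = -9 + 0 = -9$)
$J{\left(Q \right)} = - 9 Q$ ($J{\left(Q \right)} = Q \left(-9\right) = - 9 Q$)
$B{\left(u,s \right)} = 3 s$
$H = 19777$
$F = -7020$ ($F = 3 \left(\left(-9\right) \left(-4\right)\right) \left(-65\right) = 3 \cdot 36 \left(-65\right) = 108 \left(-65\right) = -7020$)
$\sqrt{F + H} = \sqrt{-7020 + 19777} = \sqrt{12757}$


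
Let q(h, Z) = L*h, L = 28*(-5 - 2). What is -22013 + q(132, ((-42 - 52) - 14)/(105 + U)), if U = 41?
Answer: -47885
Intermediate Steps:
L = -196 (L = 28*(-7) = -196)
q(h, Z) = -196*h
-22013 + q(132, ((-42 - 52) - 14)/(105 + U)) = -22013 - 196*132 = -22013 - 25872 = -47885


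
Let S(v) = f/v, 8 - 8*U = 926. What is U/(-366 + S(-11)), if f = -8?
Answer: 5049/16072 ≈ 0.31415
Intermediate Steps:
U = -459/4 (U = 1 - ⅛*926 = 1 - 463/4 = -459/4 ≈ -114.75)
S(v) = -8/v
U/(-366 + S(-11)) = -459/(4*(-366 - 8/(-11))) = -459/(4*(-366 - 8*(-1/11))) = -459/(4*(-366 + 8/11)) = -459/(4*(-4018/11)) = -459/4*(-11/4018) = 5049/16072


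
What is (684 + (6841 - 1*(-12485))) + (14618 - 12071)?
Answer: 22557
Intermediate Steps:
(684 + (6841 - 1*(-12485))) + (14618 - 12071) = (684 + (6841 + 12485)) + 2547 = (684 + 19326) + 2547 = 20010 + 2547 = 22557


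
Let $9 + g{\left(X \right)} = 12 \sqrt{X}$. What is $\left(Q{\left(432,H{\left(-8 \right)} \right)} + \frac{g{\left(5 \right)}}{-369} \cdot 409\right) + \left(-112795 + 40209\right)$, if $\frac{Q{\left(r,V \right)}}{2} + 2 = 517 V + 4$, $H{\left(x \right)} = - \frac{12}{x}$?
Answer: $- \frac{2911862}{41} - \frac{1636 \sqrt{5}}{123} \approx -71051.0$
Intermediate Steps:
$g{\left(X \right)} = -9 + 12 \sqrt{X}$
$Q{\left(r,V \right)} = 4 + 1034 V$ ($Q{\left(r,V \right)} = -4 + 2 \left(517 V + 4\right) = -4 + 2 \left(4 + 517 V\right) = -4 + \left(8 + 1034 V\right) = 4 + 1034 V$)
$\left(Q{\left(432,H{\left(-8 \right)} \right)} + \frac{g{\left(5 \right)}}{-369} \cdot 409\right) + \left(-112795 + 40209\right) = \left(\left(4 + 1034 \left(- \frac{12}{-8}\right)\right) + \frac{-9 + 12 \sqrt{5}}{-369} \cdot 409\right) + \left(-112795 + 40209\right) = \left(\left(4 + 1034 \left(\left(-12\right) \left(- \frac{1}{8}\right)\right)\right) + \left(-9 + 12 \sqrt{5}\right) \left(- \frac{1}{369}\right) 409\right) - 72586 = \left(\left(4 + 1034 \cdot \frac{3}{2}\right) + \left(\frac{1}{41} - \frac{4 \sqrt{5}}{123}\right) 409\right) - 72586 = \left(\left(4 + 1551\right) + \left(\frac{409}{41} - \frac{1636 \sqrt{5}}{123}\right)\right) - 72586 = \left(1555 + \left(\frac{409}{41} - \frac{1636 \sqrt{5}}{123}\right)\right) - 72586 = \left(\frac{64164}{41} - \frac{1636 \sqrt{5}}{123}\right) - 72586 = - \frac{2911862}{41} - \frac{1636 \sqrt{5}}{123}$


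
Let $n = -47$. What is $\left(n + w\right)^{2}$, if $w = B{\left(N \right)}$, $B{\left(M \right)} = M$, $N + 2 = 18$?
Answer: $961$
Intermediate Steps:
$N = 16$ ($N = -2 + 18 = 16$)
$w = 16$
$\left(n + w\right)^{2} = \left(-47 + 16\right)^{2} = \left(-31\right)^{2} = 961$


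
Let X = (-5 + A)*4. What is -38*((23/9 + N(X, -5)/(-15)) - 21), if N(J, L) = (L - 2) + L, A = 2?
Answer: 30172/45 ≈ 670.49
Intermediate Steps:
X = -12 (X = (-5 + 2)*4 = -3*4 = -12)
N(J, L) = -2 + 2*L (N(J, L) = (-2 + L) + L = -2 + 2*L)
-38*((23/9 + N(X, -5)/(-15)) - 21) = -38*((23/9 + (-2 + 2*(-5))/(-15)) - 21) = -38*((23*(1/9) + (-2 - 10)*(-1/15)) - 21) = -38*((23/9 - 12*(-1/15)) - 21) = -38*((23/9 + 4/5) - 21) = -38*(151/45 - 21) = -38*(-794/45) = 30172/45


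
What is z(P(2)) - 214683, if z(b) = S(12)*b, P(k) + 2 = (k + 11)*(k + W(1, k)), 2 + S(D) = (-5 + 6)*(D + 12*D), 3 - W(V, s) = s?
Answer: -208985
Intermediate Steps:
W(V, s) = 3 - s
S(D) = -2 + 13*D (S(D) = -2 + (-5 + 6)*(D + 12*D) = -2 + 1*(13*D) = -2 + 13*D)
P(k) = 31 + 3*k (P(k) = -2 + (k + 11)*(k + (3 - k)) = -2 + (11 + k)*3 = -2 + (33 + 3*k) = 31 + 3*k)
z(b) = 154*b (z(b) = (-2 + 13*12)*b = (-2 + 156)*b = 154*b)
z(P(2)) - 214683 = 154*(31 + 3*2) - 214683 = 154*(31 + 6) - 214683 = 154*37 - 214683 = 5698 - 214683 = -208985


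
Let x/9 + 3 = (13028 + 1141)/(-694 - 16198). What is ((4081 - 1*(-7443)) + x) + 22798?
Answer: 579183619/16892 ≈ 34287.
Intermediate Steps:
x = -583605/16892 (x = -27 + 9*((13028 + 1141)/(-694 - 16198)) = -27 + 9*(14169/(-16892)) = -27 + 9*(14169*(-1/16892)) = -27 + 9*(-14169/16892) = -27 - 127521/16892 = -583605/16892 ≈ -34.549)
((4081 - 1*(-7443)) + x) + 22798 = ((4081 - 1*(-7443)) - 583605/16892) + 22798 = ((4081 + 7443) - 583605/16892) + 22798 = (11524 - 583605/16892) + 22798 = 194079803/16892 + 22798 = 579183619/16892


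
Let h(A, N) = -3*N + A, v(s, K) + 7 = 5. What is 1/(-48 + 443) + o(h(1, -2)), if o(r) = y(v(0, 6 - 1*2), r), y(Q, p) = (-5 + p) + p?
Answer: 3556/395 ≈ 9.0025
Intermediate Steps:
v(s, K) = -2 (v(s, K) = -7 + 5 = -2)
y(Q, p) = -5 + 2*p
h(A, N) = A - 3*N
o(r) = -5 + 2*r
1/(-48 + 443) + o(h(1, -2)) = 1/(-48 + 443) + (-5 + 2*(1 - 3*(-2))) = 1/395 + (-5 + 2*(1 + 6)) = 1/395 + (-5 + 2*7) = 1/395 + (-5 + 14) = 1/395 + 9 = 3556/395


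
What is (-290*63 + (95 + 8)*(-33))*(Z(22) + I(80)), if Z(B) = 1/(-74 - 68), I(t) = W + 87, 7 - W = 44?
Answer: -153828231/142 ≈ -1.0833e+6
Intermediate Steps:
W = -37 (W = 7 - 1*44 = 7 - 44 = -37)
I(t) = 50 (I(t) = -37 + 87 = 50)
Z(B) = -1/142 (Z(B) = 1/(-142) = -1/142)
(-290*63 + (95 + 8)*(-33))*(Z(22) + I(80)) = (-290*63 + (95 + 8)*(-33))*(-1/142 + 50) = (-18270 + 103*(-33))*(7099/142) = (-18270 - 3399)*(7099/142) = -21669*7099/142 = -153828231/142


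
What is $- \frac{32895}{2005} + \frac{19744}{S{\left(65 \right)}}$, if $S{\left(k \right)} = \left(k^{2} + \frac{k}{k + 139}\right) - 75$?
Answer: $- \frac{3955070859}{339512665} \approx -11.649$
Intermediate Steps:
$S{\left(k \right)} = -75 + k^{2} + \frac{k}{139 + k}$ ($S{\left(k \right)} = \left(k^{2} + \frac{k}{139 + k}\right) - 75 = -75 + k^{2} + \frac{k}{139 + k}$)
$- \frac{32895}{2005} + \frac{19744}{S{\left(65 \right)}} = - \frac{32895}{2005} + \frac{19744}{\frac{1}{139 + 65} \left(-10425 + 65^{3} - 4810 + 139 \cdot 65^{2}\right)} = \left(-32895\right) \frac{1}{2005} + \frac{19744}{\frac{1}{204} \left(-10425 + 274625 - 4810 + 139 \cdot 4225\right)} = - \frac{6579}{401} + \frac{19744}{\frac{1}{204} \left(-10425 + 274625 - 4810 + 587275\right)} = - \frac{6579}{401} + \frac{19744}{\frac{1}{204} \cdot 846665} = - \frac{6579}{401} + \frac{19744}{\frac{846665}{204}} = - \frac{6579}{401} + 19744 \cdot \frac{204}{846665} = - \frac{6579}{401} + \frac{4027776}{846665} = - \frac{3955070859}{339512665}$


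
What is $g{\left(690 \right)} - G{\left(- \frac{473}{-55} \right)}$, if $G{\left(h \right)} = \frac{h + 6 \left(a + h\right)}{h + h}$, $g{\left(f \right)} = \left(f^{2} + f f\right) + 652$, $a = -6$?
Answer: $\frac{81945151}{86} \approx 9.5285 \cdot 10^{5}$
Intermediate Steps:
$g{\left(f \right)} = 652 + 2 f^{2}$ ($g{\left(f \right)} = \left(f^{2} + f^{2}\right) + 652 = 2 f^{2} + 652 = 652 + 2 f^{2}$)
$G{\left(h \right)} = \frac{-36 + 7 h}{2 h}$ ($G{\left(h \right)} = \frac{h + 6 \left(-6 + h\right)}{h + h} = \frac{h + \left(-36 + 6 h\right)}{2 h} = \left(-36 + 7 h\right) \frac{1}{2 h} = \frac{-36 + 7 h}{2 h}$)
$g{\left(690 \right)} - G{\left(- \frac{473}{-55} \right)} = \left(652 + 2 \cdot 690^{2}\right) - \left(\frac{7}{2} - \frac{18}{\left(-473\right) \frac{1}{-55}}\right) = \left(652 + 2 \cdot 476100\right) - \left(\frac{7}{2} - \frac{18}{\left(-473\right) \left(- \frac{1}{55}\right)}\right) = \left(652 + 952200\right) - \left(\frac{7}{2} - \frac{18}{\frac{43}{5}}\right) = 952852 - \left(\frac{7}{2} - \frac{90}{43}\right) = 952852 - \frac{121}{86} = \frac{81945151}{86}$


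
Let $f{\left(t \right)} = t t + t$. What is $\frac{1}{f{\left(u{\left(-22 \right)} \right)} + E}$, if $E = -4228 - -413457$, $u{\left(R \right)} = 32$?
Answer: $\frac{1}{410285} \approx 2.4373 \cdot 10^{-6}$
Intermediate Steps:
$E = 409229$ ($E = -4228 + 413457 = 409229$)
$f{\left(t \right)} = t + t^{2}$ ($f{\left(t \right)} = t^{2} + t = t + t^{2}$)
$\frac{1}{f{\left(u{\left(-22 \right)} \right)} + E} = \frac{1}{32 \left(1 + 32\right) + 409229} = \frac{1}{32 \cdot 33 + 409229} = \frac{1}{1056 + 409229} = \frac{1}{410285}$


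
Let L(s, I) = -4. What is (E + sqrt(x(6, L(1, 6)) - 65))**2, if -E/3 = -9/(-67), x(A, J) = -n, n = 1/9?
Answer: (81 - 67*I*sqrt(586))**2/40401 ≈ -64.949 - 6.5035*I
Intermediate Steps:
n = 1/9 ≈ 0.11111
x(A, J) = -1/9 (x(A, J) = -1*1/9 = -1/9)
E = -27/67 (E = -(-27)/(-67) = -(-27)*(-1)/67 = -3*9/67 = -27/67 ≈ -0.40299)
(E + sqrt(x(6, L(1, 6)) - 65))**2 = (-27/67 + sqrt(-1/9 - 65))**2 = (-27/67 + sqrt(-586/9))**2 = (-27/67 + I*sqrt(586)/3)**2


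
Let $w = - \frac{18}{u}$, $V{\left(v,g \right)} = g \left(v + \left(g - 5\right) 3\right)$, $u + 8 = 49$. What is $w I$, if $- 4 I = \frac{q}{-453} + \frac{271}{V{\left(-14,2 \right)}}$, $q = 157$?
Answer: $- \frac{389955}{569572} \approx -0.68465$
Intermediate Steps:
$u = 41$ ($u = -8 + 49 = 41$)
$V{\left(v,g \right)} = g \left(-15 + v + 3 g\right)$ ($V{\left(v,g \right)} = g \left(v + \left(-5 + g\right) 3\right) = g \left(v + \left(-15 + 3 g\right)\right) = g \left(-15 + v + 3 g\right)$)
$I = \frac{129985}{83352}$ ($I = - \frac{\frac{157}{-453} + \frac{271}{2 \left(-15 - 14 + 3 \cdot 2\right)}}{4} = - \frac{157 \left(- \frac{1}{453}\right) + \frac{271}{2 \left(-15 - 14 + 6\right)}}{4} = - \frac{- \frac{157}{453} + \frac{271}{2 \left(-23\right)}}{4} = - \frac{- \frac{157}{453} + \frac{271}{-46}}{4} = - \frac{- \frac{157}{453} + 271 \left(- \frac{1}{46}\right)}{4} = - \frac{- \frac{157}{453} - \frac{271}{46}}{4} = \left(- \frac{1}{4}\right) \left(- \frac{129985}{20838}\right) = \frac{129985}{83352} \approx 1.5595$)
$w = - \frac{18}{41} \approx -0.43902$
$w I = \left(- \frac{18}{41}\right) \frac{129985}{83352} = - \frac{389955}{569572}$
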